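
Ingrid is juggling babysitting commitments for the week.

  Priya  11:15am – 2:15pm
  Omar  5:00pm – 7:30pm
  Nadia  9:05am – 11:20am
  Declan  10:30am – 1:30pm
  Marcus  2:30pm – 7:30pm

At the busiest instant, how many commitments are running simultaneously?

Sort all start/end points and keep a running count:
9:05am start Nadia → 1
10:30am start Declan → 2
11:15am start Priya → 3
11:20am end Nadia → 2
1:30pm end Declan → 1
2:15pm end Priya → 0
2:30pm start Marcus → 1
5:00pm start Omar → 2
7:30pm end Marcus → 1
7:30pm end Omar → 0
Peak is 3, at 11:15am (Declan, Nadia, Priya).

3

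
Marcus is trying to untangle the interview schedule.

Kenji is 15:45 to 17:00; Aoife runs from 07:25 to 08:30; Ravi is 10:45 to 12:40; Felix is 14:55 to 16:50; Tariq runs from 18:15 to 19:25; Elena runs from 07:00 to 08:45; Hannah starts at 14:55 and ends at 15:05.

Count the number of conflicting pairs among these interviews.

Two intervals overlap when each starts before the other ends.
Sorted by start: Elena, Aoife, Ravi, Felix, Hannah, Kenji, Tariq.
Aoife starts before Elena ends → Elena and Aoife overlap.
Ravi starts after Elena ends; Elena is clear from here.
Ravi starts after Aoife ends; Aoife is clear from here.
Felix starts after Ravi ends; Ravi is clear from here.
Hannah starts before Felix ends → Felix and Hannah overlap.
Kenji starts before Felix ends → Felix and Kenji overlap.
Tariq starts after Felix ends.
Kenji starts after Hannah ends; Hannah is clear from here.
Tariq starts after Kenji ends.
Overlapping pairs: Aoife & Elena, Felix & Hannah, Felix & Kenji — 3 in total.

3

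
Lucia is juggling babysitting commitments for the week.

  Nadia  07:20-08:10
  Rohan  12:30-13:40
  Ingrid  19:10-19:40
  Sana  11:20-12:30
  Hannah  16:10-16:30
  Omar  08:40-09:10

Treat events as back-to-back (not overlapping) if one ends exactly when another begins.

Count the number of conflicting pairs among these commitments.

Sorted by start: Nadia, Omar, Sana, Rohan, Hannah, Ingrid.
Omar starts after Nadia ends — done with Nadia.
Sana starts after Omar ends — done with Omar.
Rohan starts exactly when Sana ends (back-to-back, no overlap) — done with Sana.
Hannah starts after Rohan ends — done with Rohan.
Ingrid starts after Hannah ends.
No pair overlaps.

0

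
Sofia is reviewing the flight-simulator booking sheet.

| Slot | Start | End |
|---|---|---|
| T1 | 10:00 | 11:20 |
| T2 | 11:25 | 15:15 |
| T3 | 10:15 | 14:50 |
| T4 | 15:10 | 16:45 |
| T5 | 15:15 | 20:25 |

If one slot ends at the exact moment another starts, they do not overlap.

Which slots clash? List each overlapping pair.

Sorted by start: T1, T3, T2, T4, T5.
T3 starts before T1 ends → T1 and T3 overlap.
T2 starts after T1 ends; T1 is clear from here.
T2 starts before T3 ends → T3 and T2 overlap.
T4 starts after T3 ends; T3 is clear from here.
T4 starts before T2 ends → T2 and T4 overlap.
T5 starts exactly when T2 ends (back-to-back, no overlap).
T5 starts before T4 ends → T4 and T5 overlap.

T1 & T3, T2 & T3, T2 & T4, T4 & T5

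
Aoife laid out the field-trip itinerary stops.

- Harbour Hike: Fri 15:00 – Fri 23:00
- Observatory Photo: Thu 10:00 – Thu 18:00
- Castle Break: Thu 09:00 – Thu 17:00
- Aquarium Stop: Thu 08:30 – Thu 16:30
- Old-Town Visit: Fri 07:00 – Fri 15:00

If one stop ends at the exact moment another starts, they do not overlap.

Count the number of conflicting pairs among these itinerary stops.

3

Two intervals overlap when each starts before the other ends.
Sorted by start: Aquarium Stop, Castle Break, Observatory Photo, Old-Town Visit, Harbour Hike.
Castle Break starts before Aquarium Stop ends → Aquarium Stop and Castle Break overlap.
Observatory Photo starts before Aquarium Stop ends → Aquarium Stop and Observatory Photo overlap.
Old-Town Visit starts after Aquarium Stop ends — done with Aquarium Stop.
Observatory Photo starts before Castle Break ends → Castle Break and Observatory Photo overlap.
Old-Town Visit starts after Castle Break ends — done with Castle Break.
Old-Town Visit starts after Observatory Photo ends — done with Observatory Photo.
Harbour Hike starts exactly when Old-Town Visit ends (back-to-back, no overlap).
Overlapping pairs: Aquarium Stop & Castle Break, Aquarium Stop & Observatory Photo, Castle Break & Observatory Photo — 3 in total.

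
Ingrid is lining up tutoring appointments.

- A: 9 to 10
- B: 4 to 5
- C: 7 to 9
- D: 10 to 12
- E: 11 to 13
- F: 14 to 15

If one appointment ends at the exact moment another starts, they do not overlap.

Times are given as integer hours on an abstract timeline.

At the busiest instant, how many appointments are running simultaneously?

2

Sweep the timeline, counting +1 at each start and −1 at each end (ends before starts at a tie):
4 start B → 1
5 end B → 0
7 start C → 1
9 end C → 0
9 start A → 1
10 end A → 0
10 start D → 1
11 start E → 2
12 end D → 1
13 end E → 0
14 start F → 1
15 end F → 0
Peak is 2, at 11 (D, E).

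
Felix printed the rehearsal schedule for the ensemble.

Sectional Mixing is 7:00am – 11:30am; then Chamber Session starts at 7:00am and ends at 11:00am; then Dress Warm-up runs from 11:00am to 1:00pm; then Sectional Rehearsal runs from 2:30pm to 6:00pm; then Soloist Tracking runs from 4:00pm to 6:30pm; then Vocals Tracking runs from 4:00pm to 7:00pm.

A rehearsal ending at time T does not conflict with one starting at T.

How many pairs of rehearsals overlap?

5

Sorted by start: Sectional Mixing, Chamber Session, Dress Warm-up, Sectional Rehearsal, Soloist Tracking, Vocals Tracking.
Chamber Session starts before Sectional Mixing ends → Sectional Mixing and Chamber Session overlap.
Dress Warm-up starts before Sectional Mixing ends → Sectional Mixing and Dress Warm-up overlap.
Sectional Rehearsal starts after Sectional Mixing ends — done with Sectional Mixing.
Dress Warm-up starts exactly when Chamber Session ends (back-to-back, no overlap) — done with Chamber Session.
Sectional Rehearsal starts after Dress Warm-up ends — done with Dress Warm-up.
Soloist Tracking starts before Sectional Rehearsal ends → Sectional Rehearsal and Soloist Tracking overlap.
Vocals Tracking starts before Sectional Rehearsal ends → Sectional Rehearsal and Vocals Tracking overlap.
Vocals Tracking starts before Soloist Tracking ends → Soloist Tracking and Vocals Tracking overlap.
Overlapping pairs: Chamber Session & Sectional Mixing, Dress Warm-up & Sectional Mixing, Sectional Rehearsal & Soloist Tracking, Sectional Rehearsal & Vocals Tracking, Soloist Tracking & Vocals Tracking — 5 in total.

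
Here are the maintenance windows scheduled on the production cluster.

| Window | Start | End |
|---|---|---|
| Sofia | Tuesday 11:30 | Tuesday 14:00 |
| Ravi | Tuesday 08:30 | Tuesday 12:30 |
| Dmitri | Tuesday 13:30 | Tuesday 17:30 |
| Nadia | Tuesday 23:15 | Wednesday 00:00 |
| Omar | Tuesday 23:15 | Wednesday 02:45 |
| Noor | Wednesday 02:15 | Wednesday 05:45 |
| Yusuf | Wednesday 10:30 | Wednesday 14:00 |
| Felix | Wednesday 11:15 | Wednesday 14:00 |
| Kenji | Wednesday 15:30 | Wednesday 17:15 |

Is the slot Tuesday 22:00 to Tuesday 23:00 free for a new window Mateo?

Ravi: ends Tuesday 12:30 at or before Mateo starts Tuesday 22:00 → clear.
Sofia: ends Tuesday 14:00 at or before Mateo starts Tuesday 22:00 → clear.
Dmitri: ends Tuesday 17:30 at or before Mateo starts Tuesday 22:00 → clear.
Nadia: starts Tuesday 23:15 at or after Mateo ends Tuesday 23:00 → clear.
Omar: starts Tuesday 23:15 at or after Mateo ends Tuesday 23:00 → clear.
Noor: starts Wednesday 02:15 at or after Mateo ends Tuesday 23:00 → clear.
Yusuf: starts Wednesday 10:30 at or after Mateo ends Tuesday 23:00 → clear.
Felix: starts Wednesday 11:15 at or after Mateo ends Tuesday 23:00 → clear.
Kenji: starts Wednesday 15:30 at or after Mateo ends Tuesday 23:00 → clear.

Yes — the slot is free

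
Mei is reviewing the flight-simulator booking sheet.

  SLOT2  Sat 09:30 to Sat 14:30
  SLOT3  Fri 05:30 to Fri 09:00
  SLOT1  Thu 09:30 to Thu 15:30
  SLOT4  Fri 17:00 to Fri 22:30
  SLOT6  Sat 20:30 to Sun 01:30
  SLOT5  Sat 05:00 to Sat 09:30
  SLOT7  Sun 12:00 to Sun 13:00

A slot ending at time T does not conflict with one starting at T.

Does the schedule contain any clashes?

No

Sorted by start: SLOT1, SLOT3, SLOT4, SLOT5, SLOT2, SLOT6, SLOT7.
SLOT3 starts after SLOT1 ends — done with SLOT1.
SLOT4 starts after SLOT3 ends — done with SLOT3.
SLOT5 starts after SLOT4 ends — done with SLOT4.
SLOT2 starts exactly when SLOT5 ends (back-to-back, no overlap) — done with SLOT5.
SLOT6 starts after SLOT2 ends — done with SLOT2.
SLOT7 starts after SLOT6 ends.
Every pair is clear; the schedule has no overlaps.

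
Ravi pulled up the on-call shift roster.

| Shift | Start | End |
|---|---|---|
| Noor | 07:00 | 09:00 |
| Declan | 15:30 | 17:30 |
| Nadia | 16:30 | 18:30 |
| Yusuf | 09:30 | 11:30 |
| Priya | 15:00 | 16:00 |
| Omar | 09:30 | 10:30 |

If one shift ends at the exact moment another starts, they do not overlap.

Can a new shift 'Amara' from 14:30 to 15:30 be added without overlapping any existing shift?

Noor: ends 09:00 at or before Amara starts 14:30 → clear.
Omar: ends 10:30 at or before Amara starts 14:30 → clear.
Yusuf: ends 11:30 at or before Amara starts 14:30 → clear.
Priya: starts 15:00 before Amara ends 15:30, and ends 16:00 after Amara starts 14:30 → overlap.
Declan: starts 15:30 at or after Amara ends 15:30 → clear.
Nadia: starts 16:30 at or after Amara ends 15:30 → clear.
Amara overlaps Priya.

No — it overlaps Priya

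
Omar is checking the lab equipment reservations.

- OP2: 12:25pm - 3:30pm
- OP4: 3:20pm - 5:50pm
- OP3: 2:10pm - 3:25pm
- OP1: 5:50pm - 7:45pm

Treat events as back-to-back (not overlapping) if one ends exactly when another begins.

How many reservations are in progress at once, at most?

3

Sort all start/end points and keep a running count:
12:25pm start OP2 → 1
2:10pm start OP3 → 2
3:20pm start OP4 → 3
3:25pm end OP3 → 2
3:30pm end OP2 → 1
5:50pm end OP4 → 0
5:50pm start OP1 → 1
7:45pm end OP1 → 0
Peak is 3, at 3:20pm (OP2, OP3, OP4).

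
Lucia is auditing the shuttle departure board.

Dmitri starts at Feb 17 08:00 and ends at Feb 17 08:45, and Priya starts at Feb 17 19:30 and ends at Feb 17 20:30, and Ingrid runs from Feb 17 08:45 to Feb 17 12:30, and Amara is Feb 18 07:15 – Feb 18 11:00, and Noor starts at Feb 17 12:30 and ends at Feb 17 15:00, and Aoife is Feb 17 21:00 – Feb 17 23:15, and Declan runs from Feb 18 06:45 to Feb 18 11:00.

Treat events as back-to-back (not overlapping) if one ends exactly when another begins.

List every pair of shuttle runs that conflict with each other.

Amara & Declan

Check each pair: they overlap iff neither finishes before the other starts.
Sorted by start: Dmitri, Ingrid, Noor, Priya, Aoife, Declan, Amara.
Ingrid starts exactly when Dmitri ends (back-to-back, no overlap), so Dmitri has no further overlaps.
Noor starts exactly when Ingrid ends (back-to-back, no overlap), so Ingrid has no further overlaps.
Priya starts after Noor ends, so Noor has no further overlaps.
Aoife starts after Priya ends, so Priya has no further overlaps.
Declan starts after Aoife ends, so Aoife has no further overlaps.
Amara starts before Declan ends → Declan and Amara overlap.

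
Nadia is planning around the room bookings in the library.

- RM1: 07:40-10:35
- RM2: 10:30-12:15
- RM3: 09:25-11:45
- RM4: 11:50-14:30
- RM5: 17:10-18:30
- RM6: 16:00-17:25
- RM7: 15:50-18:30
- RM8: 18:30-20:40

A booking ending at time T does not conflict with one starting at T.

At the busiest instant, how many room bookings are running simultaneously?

Walk through starts and ends in time order (an end at T is processed before a start at T):
07:40 start RM1 → 1
09:25 start RM3 → 2
10:30 start RM2 → 3
10:35 end RM1 → 2
11:45 end RM3 → 1
11:50 start RM4 → 2
12:15 end RM2 → 1
14:30 end RM4 → 0
15:50 start RM7 → 1
16:00 start RM6 → 2
17:10 start RM5 → 3
17:25 end RM6 → 2
18:30 end RM5 → 1
18:30 end RM7 → 0
18:30 start RM8 → 1
20:40 end RM8 → 0
Peak is 3, at 10:30 (RM1, RM2, RM3).

3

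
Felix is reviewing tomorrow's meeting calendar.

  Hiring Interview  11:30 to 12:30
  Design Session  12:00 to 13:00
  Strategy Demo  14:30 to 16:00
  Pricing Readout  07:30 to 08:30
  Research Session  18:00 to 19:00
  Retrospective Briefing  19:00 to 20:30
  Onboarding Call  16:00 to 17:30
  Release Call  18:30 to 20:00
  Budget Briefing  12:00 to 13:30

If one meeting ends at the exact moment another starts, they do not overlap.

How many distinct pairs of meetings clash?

Check each pair: they overlap iff neither finishes before the other starts.
Sorted by start: Pricing Readout, Hiring Interview, Budget Briefing, Design Session, Strategy Demo, Onboarding Call, Research Session, Release Call, Retrospective Briefing.
Hiring Interview starts after Pricing Readout ends, so nothing later overlaps Pricing Readout either.
Budget Briefing starts before Hiring Interview ends → Hiring Interview and Budget Briefing overlap.
Design Session starts before Hiring Interview ends → Hiring Interview and Design Session overlap.
Strategy Demo starts after Hiring Interview ends, so nothing later overlaps Hiring Interview either.
Design Session starts before Budget Briefing ends → Budget Briefing and Design Session overlap.
Strategy Demo starts after Budget Briefing ends, so nothing later overlaps Budget Briefing either.
Strategy Demo starts after Design Session ends, so nothing later overlaps Design Session either.
Onboarding Call starts exactly when Strategy Demo ends (back-to-back, no overlap), so nothing later overlaps Strategy Demo either.
Research Session starts after Onboarding Call ends, so nothing later overlaps Onboarding Call either.
Release Call starts before Research Session ends → Research Session and Release Call overlap.
Retrospective Briefing starts exactly when Research Session ends (back-to-back, no overlap).
Retrospective Briefing starts before Release Call ends → Release Call and Retrospective Briefing overlap.
Overlapping pairs: Budget Briefing & Design Session, Budget Briefing & Hiring Interview, Design Session & Hiring Interview, Release Call & Research Session, Release Call & Retrospective Briefing — 5 in total.

5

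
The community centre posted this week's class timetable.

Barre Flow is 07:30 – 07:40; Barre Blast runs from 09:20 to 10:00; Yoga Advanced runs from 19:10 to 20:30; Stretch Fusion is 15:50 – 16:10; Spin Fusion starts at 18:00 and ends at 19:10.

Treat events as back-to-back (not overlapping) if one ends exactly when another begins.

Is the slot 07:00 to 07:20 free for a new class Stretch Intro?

Barre Flow: starts 07:30 at or after Stretch Intro ends 07:20 → clear.
Barre Blast: starts 09:20 at or after Stretch Intro ends 07:20 → clear.
Stretch Fusion: starts 15:50 at or after Stretch Intro ends 07:20 → clear.
Spin Fusion: starts 18:00 at or after Stretch Intro ends 07:20 → clear.
Yoga Advanced: starts 19:10 at or after Stretch Intro ends 07:20 → clear.

Yes — the slot is free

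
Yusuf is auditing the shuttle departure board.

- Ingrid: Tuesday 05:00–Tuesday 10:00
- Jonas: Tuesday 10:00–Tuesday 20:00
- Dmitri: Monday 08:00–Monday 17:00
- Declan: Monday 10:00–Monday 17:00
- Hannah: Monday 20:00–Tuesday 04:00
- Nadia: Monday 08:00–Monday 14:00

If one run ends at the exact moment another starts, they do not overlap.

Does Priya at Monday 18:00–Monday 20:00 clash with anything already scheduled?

Dmitri: ends Monday 17:00 at or before Priya starts Monday 18:00 → clear.
Nadia: ends Monday 14:00 at or before Priya starts Monday 18:00 → clear.
Declan: ends Monday 17:00 at or before Priya starts Monday 18:00 → clear.
Hannah: starts Monday 20:00 at or after Priya ends Monday 20:00 → clear.
Ingrid: starts Tuesday 05:00 at or after Priya ends Monday 20:00 → clear.
Jonas: starts Tuesday 10:00 at or after Priya ends Monday 20:00 → clear.

No — it doesn't clash with anything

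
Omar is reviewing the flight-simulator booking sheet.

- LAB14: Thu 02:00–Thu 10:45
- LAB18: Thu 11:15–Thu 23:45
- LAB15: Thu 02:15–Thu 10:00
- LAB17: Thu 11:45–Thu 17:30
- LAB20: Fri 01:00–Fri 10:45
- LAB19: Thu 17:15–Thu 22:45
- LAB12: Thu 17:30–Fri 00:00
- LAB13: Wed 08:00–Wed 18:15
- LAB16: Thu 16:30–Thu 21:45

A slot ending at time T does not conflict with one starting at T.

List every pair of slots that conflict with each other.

LAB12 & LAB16, LAB12 & LAB18, LAB12 & LAB19, LAB14 & LAB15, LAB16 & LAB17, LAB16 & LAB18, LAB16 & LAB19, LAB17 & LAB18, LAB17 & LAB19, LAB18 & LAB19

Sorted by start: LAB13, LAB14, LAB15, LAB18, LAB17, LAB16, LAB19, LAB12, LAB20.
LAB14 starts after LAB13 ends — done with LAB13.
LAB15 starts before LAB14 ends → LAB14 and LAB15 overlap.
LAB18 starts after LAB14 ends — done with LAB14.
LAB18 starts after LAB15 ends — done with LAB15.
LAB17 starts before LAB18 ends → LAB18 and LAB17 overlap.
LAB16 starts before LAB18 ends → LAB18 and LAB16 overlap.
LAB19 starts before LAB18 ends → LAB18 and LAB19 overlap.
LAB12 starts before LAB18 ends → LAB18 and LAB12 overlap.
LAB20 starts after LAB18 ends.
LAB16 starts before LAB17 ends → LAB17 and LAB16 overlap.
LAB19 starts before LAB17 ends → LAB17 and LAB19 overlap.
LAB12 starts exactly when LAB17 ends (back-to-back, no overlap) — done with LAB17.
LAB19 starts before LAB16 ends → LAB16 and LAB19 overlap.
LAB12 starts before LAB16 ends → LAB16 and LAB12 overlap.
LAB20 starts after LAB16 ends.
LAB12 starts before LAB19 ends → LAB19 and LAB12 overlap.
LAB20 starts after LAB19 ends.
LAB20 starts after LAB12 ends.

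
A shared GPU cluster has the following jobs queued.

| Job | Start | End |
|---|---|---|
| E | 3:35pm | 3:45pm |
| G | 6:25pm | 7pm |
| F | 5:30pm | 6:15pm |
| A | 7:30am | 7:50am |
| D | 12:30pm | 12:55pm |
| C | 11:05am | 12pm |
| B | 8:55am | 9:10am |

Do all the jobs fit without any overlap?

Yes

Sorted by start: A, B, C, D, E, F, G.
B starts after A ends — done with A.
C starts after B ends — done with B.
D starts after C ends — done with C.
E starts after D ends — done with D.
F starts after E ends — done with E.
G starts after F ends.
Every pair is clear; the schedule has no overlaps.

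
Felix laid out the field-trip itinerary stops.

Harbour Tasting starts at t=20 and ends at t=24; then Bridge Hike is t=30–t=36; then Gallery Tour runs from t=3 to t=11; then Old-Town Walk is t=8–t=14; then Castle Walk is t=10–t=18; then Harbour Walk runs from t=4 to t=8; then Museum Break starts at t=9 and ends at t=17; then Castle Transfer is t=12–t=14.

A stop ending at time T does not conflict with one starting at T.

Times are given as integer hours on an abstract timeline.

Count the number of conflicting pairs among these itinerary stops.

10

Check each pair: they overlap iff neither finishes before the other starts.
Sorted by start: Gallery Tour, Harbour Walk, Old-Town Walk, Museum Break, Castle Walk, Castle Transfer, Harbour Tasting, Bridge Hike.
Harbour Walk starts before Gallery Tour ends → Gallery Tour and Harbour Walk overlap.
Old-Town Walk starts before Gallery Tour ends → Gallery Tour and Old-Town Walk overlap.
Museum Break starts before Gallery Tour ends → Gallery Tour and Museum Break overlap.
Castle Walk starts before Gallery Tour ends → Gallery Tour and Castle Walk overlap.
Castle Transfer starts after Gallery Tour ends; Gallery Tour is clear from here.
Old-Town Walk starts exactly when Harbour Walk ends (back-to-back, no overlap); Harbour Walk is clear from here.
Museum Break starts before Old-Town Walk ends → Old-Town Walk and Museum Break overlap.
Castle Walk starts before Old-Town Walk ends → Old-Town Walk and Castle Walk overlap.
Castle Transfer starts before Old-Town Walk ends → Old-Town Walk and Castle Transfer overlap.
Harbour Tasting starts after Old-Town Walk ends; Old-Town Walk is clear from here.
Castle Walk starts before Museum Break ends → Museum Break and Castle Walk overlap.
Castle Transfer starts before Museum Break ends → Museum Break and Castle Transfer overlap.
Harbour Tasting starts after Museum Break ends; Museum Break is clear from here.
Castle Transfer starts before Castle Walk ends → Castle Walk and Castle Transfer overlap.
Harbour Tasting starts after Castle Walk ends; Castle Walk is clear from here.
Harbour Tasting starts after Castle Transfer ends; Castle Transfer is clear from here.
Bridge Hike starts after Harbour Tasting ends.
Overlapping pairs: Castle Transfer & Castle Walk, Castle Transfer & Museum Break, Castle Transfer & Old-Town Walk, Castle Walk & Gallery Tour, Castle Walk & Museum Break, Castle Walk & Old-Town Walk, Gallery Tour & Harbour Walk, Gallery Tour & Museum Break, Gallery Tour & Old-Town Walk, Museum Break & Old-Town Walk — 10 in total.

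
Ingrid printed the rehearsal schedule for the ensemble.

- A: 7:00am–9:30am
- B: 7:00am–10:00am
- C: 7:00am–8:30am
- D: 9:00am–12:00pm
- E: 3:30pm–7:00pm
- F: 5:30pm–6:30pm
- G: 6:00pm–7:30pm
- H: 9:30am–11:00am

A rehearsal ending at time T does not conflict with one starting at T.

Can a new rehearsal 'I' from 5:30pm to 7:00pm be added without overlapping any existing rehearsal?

A: ends 9:30am at or before I starts 5:30pm → clear.
B: ends 10:00am at or before I starts 5:30pm → clear.
C: ends 8:30am at or before I starts 5:30pm → clear.
D: ends 12:00pm at or before I starts 5:30pm → clear.
H: ends 11:00am at or before I starts 5:30pm → clear.
E: starts 3:30pm before I ends 7:00pm, and ends 7:00pm after I starts 5:30pm → overlap.
F: starts 5:30pm before I ends 7:00pm, and ends 6:30pm after I starts 5:30pm → overlap.
G: starts 6:00pm before I ends 7:00pm, and ends 7:30pm after I starts 5:30pm → overlap.
I overlaps E, F, G.

No — it overlaps E, F, G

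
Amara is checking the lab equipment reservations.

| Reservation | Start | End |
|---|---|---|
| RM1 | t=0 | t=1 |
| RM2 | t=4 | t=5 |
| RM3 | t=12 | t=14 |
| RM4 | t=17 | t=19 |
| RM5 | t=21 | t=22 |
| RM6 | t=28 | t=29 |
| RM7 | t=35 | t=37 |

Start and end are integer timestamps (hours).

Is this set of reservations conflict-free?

Sorted by start: RM1, RM2, RM3, RM4, RM5, RM6, RM7.
RM2 starts after RM1 ends — done with RM1.
RM3 starts after RM2 ends — done with RM2.
RM4 starts after RM3 ends — done with RM3.
RM5 starts after RM4 ends — done with RM4.
RM6 starts after RM5 ends — done with RM5.
RM7 starts after RM6 ends.
Every pair is clear; the schedule has no overlaps.

Yes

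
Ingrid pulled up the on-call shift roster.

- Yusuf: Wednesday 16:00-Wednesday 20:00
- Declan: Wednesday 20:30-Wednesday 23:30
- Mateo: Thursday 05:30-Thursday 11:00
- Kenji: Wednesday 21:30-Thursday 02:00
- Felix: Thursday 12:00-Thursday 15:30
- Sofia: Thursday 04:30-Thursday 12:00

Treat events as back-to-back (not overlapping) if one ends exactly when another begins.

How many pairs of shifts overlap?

2

Sorted by start: Yusuf, Declan, Kenji, Sofia, Mateo, Felix.
Declan starts after Yusuf ends, so Yusuf has no further overlaps.
Kenji starts before Declan ends → Declan and Kenji overlap.
Sofia starts after Declan ends, so Declan has no further overlaps.
Sofia starts after Kenji ends, so Kenji has no further overlaps.
Mateo starts before Sofia ends → Sofia and Mateo overlap.
Felix starts exactly when Sofia ends (back-to-back, no overlap).
Felix starts after Mateo ends.
Overlapping pairs: Declan & Kenji, Mateo & Sofia — 2 in total.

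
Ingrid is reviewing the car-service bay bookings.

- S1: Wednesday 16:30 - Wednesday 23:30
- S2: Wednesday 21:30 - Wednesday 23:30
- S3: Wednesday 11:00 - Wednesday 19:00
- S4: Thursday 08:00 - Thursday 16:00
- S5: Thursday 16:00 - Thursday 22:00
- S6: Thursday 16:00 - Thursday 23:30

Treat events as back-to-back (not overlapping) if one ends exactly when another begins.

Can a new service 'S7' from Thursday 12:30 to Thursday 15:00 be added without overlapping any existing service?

S3: ends Wednesday 19:00 at or before S7 starts Thursday 12:30 → clear.
S1: ends Wednesday 23:30 at or before S7 starts Thursday 12:30 → clear.
S2: ends Wednesday 23:30 at or before S7 starts Thursday 12:30 → clear.
S4: starts Thursday 08:00 before S7 ends Thursday 15:00, and ends Thursday 16:00 after S7 starts Thursday 12:30 → overlap.
S5: starts Thursday 16:00 at or after S7 ends Thursday 15:00 → clear.
S6: starts Thursday 16:00 at or after S7 ends Thursday 15:00 → clear.
S7 overlaps S4.

No — it overlaps S4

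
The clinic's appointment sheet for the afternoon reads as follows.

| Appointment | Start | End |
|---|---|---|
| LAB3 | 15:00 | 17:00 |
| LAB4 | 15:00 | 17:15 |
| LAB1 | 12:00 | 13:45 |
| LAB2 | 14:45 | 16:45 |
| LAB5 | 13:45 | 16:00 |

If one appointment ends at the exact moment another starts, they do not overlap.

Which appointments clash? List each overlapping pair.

LAB2 & LAB3, LAB2 & LAB4, LAB2 & LAB5, LAB3 & LAB4, LAB3 & LAB5, LAB4 & LAB5

Sorted by start: LAB1, LAB5, LAB2, LAB3, LAB4.
LAB5 starts exactly when LAB1 ends (back-to-back, no overlap), so nothing later overlaps LAB1 either.
LAB2 starts before LAB5 ends → LAB5 and LAB2 overlap.
LAB3 starts before LAB5 ends → LAB5 and LAB3 overlap.
LAB4 starts before LAB5 ends → LAB5 and LAB4 overlap.
LAB3 starts before LAB2 ends → LAB2 and LAB3 overlap.
LAB4 starts before LAB2 ends → LAB2 and LAB4 overlap.
LAB4 starts before LAB3 ends → LAB3 and LAB4 overlap.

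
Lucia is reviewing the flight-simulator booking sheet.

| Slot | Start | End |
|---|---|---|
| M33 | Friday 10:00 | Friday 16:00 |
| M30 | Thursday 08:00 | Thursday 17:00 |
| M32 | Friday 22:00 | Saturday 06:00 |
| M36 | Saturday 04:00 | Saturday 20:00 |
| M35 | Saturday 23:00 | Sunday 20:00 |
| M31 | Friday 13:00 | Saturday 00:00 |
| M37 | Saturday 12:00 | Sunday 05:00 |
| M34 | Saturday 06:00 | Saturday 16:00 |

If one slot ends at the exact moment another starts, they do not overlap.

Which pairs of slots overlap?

M31 & M32, M31 & M33, M32 & M36, M34 & M36, M34 & M37, M35 & M37, M36 & M37

Sorted by start: M30, M33, M31, M32, M36, M34, M37, M35.
M33 starts after M30 ends, so M30 has no further overlaps.
M31 starts before M33 ends → M33 and M31 overlap.
M32 starts after M33 ends, so M33 has no further overlaps.
M32 starts before M31 ends → M31 and M32 overlap.
M36 starts after M31 ends, so M31 has no further overlaps.
M36 starts before M32 ends → M32 and M36 overlap.
M34 starts exactly when M32 ends (back-to-back, no overlap), so M32 has no further overlaps.
M34 starts before M36 ends → M36 and M34 overlap.
M37 starts before M36 ends → M36 and M37 overlap.
M35 starts after M36 ends.
M37 starts before M34 ends → M34 and M37 overlap.
M35 starts after M34 ends.
M35 starts before M37 ends → M37 and M35 overlap.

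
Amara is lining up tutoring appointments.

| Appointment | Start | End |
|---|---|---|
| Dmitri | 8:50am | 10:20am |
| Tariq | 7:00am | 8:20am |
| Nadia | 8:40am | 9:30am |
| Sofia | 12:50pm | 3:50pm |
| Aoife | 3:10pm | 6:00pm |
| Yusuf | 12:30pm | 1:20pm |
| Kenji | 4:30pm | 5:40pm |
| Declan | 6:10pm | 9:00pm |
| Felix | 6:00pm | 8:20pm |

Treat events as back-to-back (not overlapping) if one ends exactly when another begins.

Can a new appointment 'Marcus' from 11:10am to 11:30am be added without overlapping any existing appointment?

Yes — the slot is free

Tariq: ends 8:20am at or before Marcus starts 11:10am → clear.
Nadia: ends 9:30am at or before Marcus starts 11:10am → clear.
Dmitri: ends 10:20am at or before Marcus starts 11:10am → clear.
Yusuf: starts 12:30pm at or after Marcus ends 11:30am → clear.
Sofia: starts 12:50pm at or after Marcus ends 11:30am → clear.
Aoife: starts 3:10pm at or after Marcus ends 11:30am → clear.
Kenji: starts 4:30pm at or after Marcus ends 11:30am → clear.
Felix: starts 6:00pm at or after Marcus ends 11:30am → clear.
Declan: starts 6:10pm at or after Marcus ends 11:30am → clear.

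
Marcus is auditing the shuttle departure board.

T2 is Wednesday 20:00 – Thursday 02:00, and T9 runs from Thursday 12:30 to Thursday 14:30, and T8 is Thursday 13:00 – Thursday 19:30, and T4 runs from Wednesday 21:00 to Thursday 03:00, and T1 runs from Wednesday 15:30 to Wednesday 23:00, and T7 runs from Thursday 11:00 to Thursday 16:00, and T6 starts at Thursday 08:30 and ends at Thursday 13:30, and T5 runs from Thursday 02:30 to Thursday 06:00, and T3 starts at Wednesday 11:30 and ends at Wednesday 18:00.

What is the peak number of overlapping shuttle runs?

Sweep the timeline, counting +1 at each start and −1 at each end (ends before starts at a tie):
Wednesday 11:30 start T3 → 1
Wednesday 15:30 start T1 → 2
Wednesday 18:00 end T3 → 1
Wednesday 20:00 start T2 → 2
Wednesday 21:00 start T4 → 3
Wednesday 23:00 end T1 → 2
Thursday 02:00 end T2 → 1
Thursday 02:30 start T5 → 2
Thursday 03:00 end T4 → 1
Thursday 06:00 end T5 → 0
Thursday 08:30 start T6 → 1
Thursday 11:00 start T7 → 2
Thursday 12:30 start T9 → 3
Thursday 13:00 start T8 → 4
Thursday 13:30 end T6 → 3
Thursday 14:30 end T9 → 2
Thursday 16:00 end T7 → 1
Thursday 19:30 end T8 → 0
Peak is 4, at Thursday 13:00 (T6, T7, T8, T9).

4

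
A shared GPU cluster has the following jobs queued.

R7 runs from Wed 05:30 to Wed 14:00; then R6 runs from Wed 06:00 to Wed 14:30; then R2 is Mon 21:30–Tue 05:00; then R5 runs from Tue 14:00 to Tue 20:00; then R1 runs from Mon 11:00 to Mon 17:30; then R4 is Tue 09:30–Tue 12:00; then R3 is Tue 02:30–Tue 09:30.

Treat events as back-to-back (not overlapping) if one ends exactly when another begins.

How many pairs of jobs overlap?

2

Check each pair: they overlap iff neither finishes before the other starts.
Sorted by start: R1, R2, R3, R4, R5, R7, R6.
R2 starts after R1 ends, so nothing later overlaps R1 either.
R3 starts before R2 ends → R2 and R3 overlap.
R4 starts after R2 ends, so nothing later overlaps R2 either.
R4 starts exactly when R3 ends (back-to-back, no overlap), so nothing later overlaps R3 either.
R5 starts after R4 ends, so nothing later overlaps R4 either.
R7 starts after R5 ends, so nothing later overlaps R5 either.
R6 starts before R7 ends → R7 and R6 overlap.
Overlapping pairs: R2 & R3, R6 & R7 — 2 in total.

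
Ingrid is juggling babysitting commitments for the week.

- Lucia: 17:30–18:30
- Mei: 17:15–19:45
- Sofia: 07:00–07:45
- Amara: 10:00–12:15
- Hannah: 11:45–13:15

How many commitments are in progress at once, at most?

Walk through starts and ends in time order (an end at T is processed before a start at T):
07:00 start Sofia → 1
07:45 end Sofia → 0
10:00 start Amara → 1
11:45 start Hannah → 2
12:15 end Amara → 1
13:15 end Hannah → 0
17:15 start Mei → 1
17:30 start Lucia → 2
18:30 end Lucia → 1
19:45 end Mei → 0
Peak is 2, at 11:45 (Amara, Hannah).

2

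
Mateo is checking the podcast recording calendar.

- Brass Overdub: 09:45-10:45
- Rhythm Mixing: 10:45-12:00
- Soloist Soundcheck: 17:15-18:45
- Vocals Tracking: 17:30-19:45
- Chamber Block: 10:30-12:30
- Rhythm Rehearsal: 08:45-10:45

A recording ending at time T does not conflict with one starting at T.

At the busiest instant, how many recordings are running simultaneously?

Walk through starts and ends in time order (an end at T is processed before a start at T):
08:45 start Rhythm Rehearsal → 1
09:45 start Brass Overdub → 2
10:30 start Chamber Block → 3
10:45 end Brass Overdub → 2
10:45 end Rhythm Rehearsal → 1
10:45 start Rhythm Mixing → 2
12:00 end Rhythm Mixing → 1
12:30 end Chamber Block → 0
17:15 start Soloist Soundcheck → 1
17:30 start Vocals Tracking → 2
18:45 end Soloist Soundcheck → 1
19:45 end Vocals Tracking → 0
Peak is 3, at 10:30 (Brass Overdub, Chamber Block, Rhythm Rehearsal).

3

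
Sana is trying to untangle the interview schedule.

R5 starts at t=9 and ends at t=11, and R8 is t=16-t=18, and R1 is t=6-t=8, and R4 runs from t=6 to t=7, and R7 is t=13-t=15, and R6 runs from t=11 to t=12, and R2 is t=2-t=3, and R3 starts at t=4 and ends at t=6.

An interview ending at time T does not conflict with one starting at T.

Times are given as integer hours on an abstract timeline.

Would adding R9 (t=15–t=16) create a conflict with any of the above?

No — it doesn't clash with anything

R2: ends t=3 at or before R9 starts t=15 → clear.
R3: ends t=6 at or before R9 starts t=15 → clear.
R1: ends t=8 at or before R9 starts t=15 → clear.
R4: ends t=7 at or before R9 starts t=15 → clear.
R5: ends t=11 at or before R9 starts t=15 → clear.
R6: ends t=12 at or before R9 starts t=15 → clear.
R7: ends t=15 at or before R9 starts t=15 → clear.
R8: starts t=16 at or after R9 ends t=16 → clear.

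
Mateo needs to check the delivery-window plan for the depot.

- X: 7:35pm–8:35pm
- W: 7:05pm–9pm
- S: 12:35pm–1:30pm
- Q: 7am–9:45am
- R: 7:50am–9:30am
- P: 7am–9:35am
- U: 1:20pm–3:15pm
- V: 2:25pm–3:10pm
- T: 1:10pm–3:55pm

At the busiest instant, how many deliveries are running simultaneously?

3

Sort all start/end points and keep a running count:
7am start P → 1
7am start Q → 2
7:50am start R → 3
9:30am end R → 2
9:35am end P → 1
9:45am end Q → 0
12:35pm start S → 1
1:10pm start T → 2
1:20pm start U → 3
1:30pm end S → 2
2:25pm start V → 3
3:10pm end V → 2
3:15pm end U → 1
3:55pm end T → 0
7:05pm start W → 1
7:35pm start X → 2
8:35pm end X → 1
9pm end W → 0
Peak is 3, at 7:50am (P, Q, R).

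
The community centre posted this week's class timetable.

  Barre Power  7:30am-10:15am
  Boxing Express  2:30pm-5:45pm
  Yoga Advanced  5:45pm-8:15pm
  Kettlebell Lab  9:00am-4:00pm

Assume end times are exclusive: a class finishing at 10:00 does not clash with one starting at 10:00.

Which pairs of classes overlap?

Barre Power & Kettlebell Lab, Boxing Express & Kettlebell Lab

Sorted by start: Barre Power, Kettlebell Lab, Boxing Express, Yoga Advanced.
Kettlebell Lab starts before Barre Power ends → Barre Power and Kettlebell Lab overlap.
Boxing Express starts after Barre Power ends — done with Barre Power.
Boxing Express starts before Kettlebell Lab ends → Kettlebell Lab and Boxing Express overlap.
Yoga Advanced starts after Kettlebell Lab ends.
Yoga Advanced starts exactly when Boxing Express ends (back-to-back, no overlap).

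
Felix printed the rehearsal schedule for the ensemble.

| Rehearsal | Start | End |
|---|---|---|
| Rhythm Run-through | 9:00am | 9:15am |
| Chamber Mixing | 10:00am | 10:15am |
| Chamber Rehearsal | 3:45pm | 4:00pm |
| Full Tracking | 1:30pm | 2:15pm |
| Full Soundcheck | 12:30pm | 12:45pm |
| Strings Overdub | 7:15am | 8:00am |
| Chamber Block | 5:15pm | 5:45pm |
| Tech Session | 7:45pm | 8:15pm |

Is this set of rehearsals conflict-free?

Yes

Two intervals overlap when each starts before the other ends.
Sorted by start: Strings Overdub, Rhythm Run-through, Chamber Mixing, Full Soundcheck, Full Tracking, Chamber Rehearsal, Chamber Block, Tech Session.
Rhythm Run-through starts after Strings Overdub ends, so Strings Overdub has no further overlaps.
Chamber Mixing starts after Rhythm Run-through ends, so Rhythm Run-through has no further overlaps.
Full Soundcheck starts after Chamber Mixing ends, so Chamber Mixing has no further overlaps.
Full Tracking starts after Full Soundcheck ends, so Full Soundcheck has no further overlaps.
Chamber Rehearsal starts after Full Tracking ends, so Full Tracking has no further overlaps.
Chamber Block starts after Chamber Rehearsal ends, so Chamber Rehearsal has no further overlaps.
Tech Session starts after Chamber Block ends.
Every pair is clear; the schedule has no overlaps.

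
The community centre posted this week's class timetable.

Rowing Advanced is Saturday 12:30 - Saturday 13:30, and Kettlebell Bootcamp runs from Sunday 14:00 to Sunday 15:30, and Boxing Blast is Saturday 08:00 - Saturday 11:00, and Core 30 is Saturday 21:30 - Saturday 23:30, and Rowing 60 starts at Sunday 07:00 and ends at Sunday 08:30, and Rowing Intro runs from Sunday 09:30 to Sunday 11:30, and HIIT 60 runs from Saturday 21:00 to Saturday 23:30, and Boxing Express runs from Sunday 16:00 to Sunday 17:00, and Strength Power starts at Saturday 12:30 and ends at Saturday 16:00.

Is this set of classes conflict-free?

No

Sorted by start: Boxing Blast, Strength Power, Rowing Advanced, HIIT 60, Core 30, Rowing 60, Rowing Intro, Kettlebell Bootcamp, Boxing Express.
Strength Power starts after Boxing Blast ends — done with Boxing Blast.
Rowing Advanced starts before Strength Power ends → Strength Power and Rowing Advanced overlap.
That's a conflict, so the schedule is not conflict-free.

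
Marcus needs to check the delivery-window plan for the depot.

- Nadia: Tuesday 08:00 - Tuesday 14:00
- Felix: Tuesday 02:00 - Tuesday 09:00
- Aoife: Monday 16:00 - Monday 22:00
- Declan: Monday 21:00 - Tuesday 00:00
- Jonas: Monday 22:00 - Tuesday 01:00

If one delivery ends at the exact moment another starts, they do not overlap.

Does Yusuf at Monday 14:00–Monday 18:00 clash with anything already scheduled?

Yes — it overlaps Aoife

Aoife: starts Monday 16:00 before Yusuf ends Monday 18:00, and ends Monday 22:00 after Yusuf starts Monday 14:00 → overlap.
Declan: starts Monday 21:00 at or after Yusuf ends Monday 18:00 → clear.
Jonas: starts Monday 22:00 at or after Yusuf ends Monday 18:00 → clear.
Felix: starts Tuesday 02:00 at or after Yusuf ends Monday 18:00 → clear.
Nadia: starts Tuesday 08:00 at or after Yusuf ends Monday 18:00 → clear.
Yusuf overlaps Aoife.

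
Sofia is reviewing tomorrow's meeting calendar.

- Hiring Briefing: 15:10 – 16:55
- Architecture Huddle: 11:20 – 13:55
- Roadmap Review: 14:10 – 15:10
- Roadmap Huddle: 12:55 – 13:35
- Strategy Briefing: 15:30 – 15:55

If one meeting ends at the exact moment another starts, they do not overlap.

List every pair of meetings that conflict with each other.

Architecture Huddle & Roadmap Huddle, Hiring Briefing & Strategy Briefing

Sorted by start: Architecture Huddle, Roadmap Huddle, Roadmap Review, Hiring Briefing, Strategy Briefing.
Roadmap Huddle starts before Architecture Huddle ends → Architecture Huddle and Roadmap Huddle overlap.
Roadmap Review starts after Architecture Huddle ends — done with Architecture Huddle.
Roadmap Review starts after Roadmap Huddle ends — done with Roadmap Huddle.
Hiring Briefing starts exactly when Roadmap Review ends (back-to-back, no overlap) — done with Roadmap Review.
Strategy Briefing starts before Hiring Briefing ends → Hiring Briefing and Strategy Briefing overlap.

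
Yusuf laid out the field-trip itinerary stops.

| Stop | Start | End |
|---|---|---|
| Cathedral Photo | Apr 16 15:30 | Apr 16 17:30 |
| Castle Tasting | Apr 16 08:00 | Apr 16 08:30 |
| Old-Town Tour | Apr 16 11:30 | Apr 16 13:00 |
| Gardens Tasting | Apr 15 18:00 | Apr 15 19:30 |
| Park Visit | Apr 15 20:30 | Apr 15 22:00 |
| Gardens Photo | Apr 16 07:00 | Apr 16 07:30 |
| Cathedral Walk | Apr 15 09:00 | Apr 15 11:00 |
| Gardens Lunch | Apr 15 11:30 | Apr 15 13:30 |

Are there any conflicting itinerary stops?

Sorted by start: Cathedral Walk, Gardens Lunch, Gardens Tasting, Park Visit, Gardens Photo, Castle Tasting, Old-Town Tour, Cathedral Photo.
Gardens Lunch starts after Cathedral Walk ends, so nothing later overlaps Cathedral Walk either.
Gardens Tasting starts after Gardens Lunch ends, so nothing later overlaps Gardens Lunch either.
Park Visit starts after Gardens Tasting ends, so nothing later overlaps Gardens Tasting either.
Gardens Photo starts after Park Visit ends, so nothing later overlaps Park Visit either.
Castle Tasting starts after Gardens Photo ends, so nothing later overlaps Gardens Photo either.
Old-Town Tour starts after Castle Tasting ends, so nothing later overlaps Castle Tasting either.
Cathedral Photo starts after Old-Town Tour ends.
Every pair is clear; the schedule has no overlaps.

No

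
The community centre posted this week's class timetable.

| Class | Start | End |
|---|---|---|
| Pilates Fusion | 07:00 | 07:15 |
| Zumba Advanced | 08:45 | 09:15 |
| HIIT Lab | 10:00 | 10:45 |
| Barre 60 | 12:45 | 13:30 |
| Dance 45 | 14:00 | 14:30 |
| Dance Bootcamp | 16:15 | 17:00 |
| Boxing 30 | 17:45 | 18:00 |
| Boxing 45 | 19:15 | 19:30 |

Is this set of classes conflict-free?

Yes

Sorted by start: Pilates Fusion, Zumba Advanced, HIIT Lab, Barre 60, Dance 45, Dance Bootcamp, Boxing 30, Boxing 45.
Zumba Advanced starts after Pilates Fusion ends, so Pilates Fusion has no further overlaps.
HIIT Lab starts after Zumba Advanced ends, so Zumba Advanced has no further overlaps.
Barre 60 starts after HIIT Lab ends, so HIIT Lab has no further overlaps.
Dance 45 starts after Barre 60 ends, so Barre 60 has no further overlaps.
Dance Bootcamp starts after Dance 45 ends, so Dance 45 has no further overlaps.
Boxing 30 starts after Dance Bootcamp ends, so Dance Bootcamp has no further overlaps.
Boxing 45 starts after Boxing 30 ends.
Every pair is clear; the schedule has no overlaps.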